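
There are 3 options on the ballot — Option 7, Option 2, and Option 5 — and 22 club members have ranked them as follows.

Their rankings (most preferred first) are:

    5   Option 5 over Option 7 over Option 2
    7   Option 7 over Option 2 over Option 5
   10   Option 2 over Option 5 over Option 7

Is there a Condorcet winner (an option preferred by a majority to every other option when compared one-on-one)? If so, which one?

Head-to-head results (22 voters total):
Option 7 vs Option 2: Option 7 wins 12–10.
Option 7 vs Option 5: Option 5 wins 15–7.
Option 2 vs Option 5: Option 2 wins 17–5.
No candidate beats all others: Option 7 beats Option 2 beats Option 5 beats Option 7, a majority cycle.

There is no Condorcet winner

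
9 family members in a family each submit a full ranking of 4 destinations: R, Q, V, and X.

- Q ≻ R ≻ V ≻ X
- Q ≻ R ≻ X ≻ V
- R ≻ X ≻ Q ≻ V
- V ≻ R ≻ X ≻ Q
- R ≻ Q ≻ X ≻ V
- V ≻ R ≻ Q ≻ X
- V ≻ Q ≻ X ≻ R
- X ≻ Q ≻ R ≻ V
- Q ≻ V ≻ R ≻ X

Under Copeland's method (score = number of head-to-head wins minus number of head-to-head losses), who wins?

Q

Pairwise results:
  R vs Q: Q wins 5–4.
  R vs V: R wins 5–4.
  R vs X: R wins 7–2.
  Q vs V: Q wins 6–3.
  Q vs X: Q wins 6–3.
  V vs X: V wins 5–4.
Copeland scores (wins − losses):
  R: 2 − 1 = 1
  Q: 3 − 0 = 3
  V: 1 − 2 = -1
  X: 0 − 3 = -3
Q has the best Copeland score.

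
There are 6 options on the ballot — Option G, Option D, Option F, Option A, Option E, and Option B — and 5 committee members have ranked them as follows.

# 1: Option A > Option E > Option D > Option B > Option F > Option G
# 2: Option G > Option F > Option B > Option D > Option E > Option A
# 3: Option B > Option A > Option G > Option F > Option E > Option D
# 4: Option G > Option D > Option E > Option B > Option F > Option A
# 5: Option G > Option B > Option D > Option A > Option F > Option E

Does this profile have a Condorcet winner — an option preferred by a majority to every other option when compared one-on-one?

Head-to-head results (5 voters total):
Option G vs Option D: Option G wins 4–1.
Option G vs Option F: Option G wins 4–1.
Option G vs Option A: Option G wins 3–2.
Option G vs Option E: Option G wins 4–1.
Option G vs Option B: Option G wins 3–2.
Option D vs Option F: Option D wins 3–2.
Option D vs Option A: Option D wins 3–2.
Option D vs Option E: Option D wins 3–2.
Option D vs Option B: Option B wins 3–2.
Option F vs Option A: Option A wins 3–2.
Option F vs Option E: Option F wins 3–2.
Option F vs Option B: Option B wins 4–1.
Option A vs Option E: Option A wins 3–2.
Option A vs Option B: Option B wins 4–1.
Option E vs Option B: Option B wins 3–2.
Option G beats each rival — Option D (4–1), Option F (4–1), Option A (3–2), Option E (4–1), Option B (3–2) — so Option G is the Condorcet winner.

Yes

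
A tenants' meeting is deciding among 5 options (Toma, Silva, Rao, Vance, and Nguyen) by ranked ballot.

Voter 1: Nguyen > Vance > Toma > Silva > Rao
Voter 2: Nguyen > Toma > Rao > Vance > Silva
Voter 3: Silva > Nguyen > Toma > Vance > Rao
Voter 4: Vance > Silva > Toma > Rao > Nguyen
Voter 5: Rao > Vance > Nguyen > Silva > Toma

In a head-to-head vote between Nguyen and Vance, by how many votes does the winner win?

1

Ballots ranking Nguyen above Vance: 3.
Ballots ranking Vance above Nguyen: 2.
Nguyen wins 3–2, a margin of 1.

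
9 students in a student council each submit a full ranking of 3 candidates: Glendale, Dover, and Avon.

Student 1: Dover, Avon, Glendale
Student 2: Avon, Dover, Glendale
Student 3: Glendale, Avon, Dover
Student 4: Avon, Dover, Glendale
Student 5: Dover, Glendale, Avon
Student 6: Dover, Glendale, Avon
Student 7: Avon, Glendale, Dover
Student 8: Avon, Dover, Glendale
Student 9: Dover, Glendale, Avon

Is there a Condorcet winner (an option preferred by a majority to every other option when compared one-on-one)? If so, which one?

Head-to-head results (9 voters total):
Glendale vs Dover: Dover wins 7–2.
Glendale vs Avon: Avon wins 5–4.
Dover vs Avon: Avon wins 5–4.
Avon beats each rival — Glendale (5–4), Dover (5–4) — so Avon is the Condorcet winner.

Avon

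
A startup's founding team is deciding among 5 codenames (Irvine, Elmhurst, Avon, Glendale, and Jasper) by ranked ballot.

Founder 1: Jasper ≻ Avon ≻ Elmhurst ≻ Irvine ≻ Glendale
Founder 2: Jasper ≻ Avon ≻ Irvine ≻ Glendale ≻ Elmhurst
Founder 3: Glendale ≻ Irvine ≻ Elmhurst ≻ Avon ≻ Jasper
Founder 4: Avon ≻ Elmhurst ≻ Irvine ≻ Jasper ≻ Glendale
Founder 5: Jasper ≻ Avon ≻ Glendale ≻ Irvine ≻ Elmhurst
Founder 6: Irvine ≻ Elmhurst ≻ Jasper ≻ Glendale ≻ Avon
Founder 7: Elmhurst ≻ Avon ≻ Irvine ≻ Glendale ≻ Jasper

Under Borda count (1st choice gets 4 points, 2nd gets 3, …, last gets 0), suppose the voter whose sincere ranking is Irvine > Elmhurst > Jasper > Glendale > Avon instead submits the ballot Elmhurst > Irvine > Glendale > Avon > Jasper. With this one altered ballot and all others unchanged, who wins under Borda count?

Borda totals with the altered ballot: Irvine 14, Elmhurst 15, Avon 18, Glendale 10, Jasper 13.
The winner is unchanged: still Avon.

Avon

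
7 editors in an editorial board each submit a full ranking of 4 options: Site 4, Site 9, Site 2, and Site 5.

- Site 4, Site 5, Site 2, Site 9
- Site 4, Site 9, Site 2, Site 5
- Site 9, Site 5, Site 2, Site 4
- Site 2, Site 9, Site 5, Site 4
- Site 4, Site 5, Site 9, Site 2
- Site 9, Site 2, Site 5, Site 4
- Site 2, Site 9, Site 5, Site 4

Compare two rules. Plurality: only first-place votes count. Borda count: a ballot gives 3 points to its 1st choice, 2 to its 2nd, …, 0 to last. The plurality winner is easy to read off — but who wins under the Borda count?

Plurality first-place counts: Site 4 3, Site 9 2, Site 2 2, Site 5 0 → Site 4.
Borda totals: Site 4 9, Site 9 13, Site 2 11, Site 5 9 → Site 9.

Site 9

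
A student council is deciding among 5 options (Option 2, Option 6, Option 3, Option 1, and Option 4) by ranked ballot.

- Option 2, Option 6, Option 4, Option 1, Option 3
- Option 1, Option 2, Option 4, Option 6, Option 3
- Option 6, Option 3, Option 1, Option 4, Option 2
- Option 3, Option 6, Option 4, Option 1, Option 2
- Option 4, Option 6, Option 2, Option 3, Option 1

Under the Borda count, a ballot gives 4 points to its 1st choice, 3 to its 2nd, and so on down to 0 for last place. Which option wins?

Borda scores:
  Option 2: 4 + 3 + 0 + 0 + 2 = 9
  Option 6: 3 + 1 + 4 + 3 + 3 = 14
  Option 3: 0 + 0 + 3 + 4 + 1 = 8
  Option 1: 1 + 4 + 2 + 1 + 0 = 8
  Option 4: 2 + 2 + 1 + 2 + 4 = 11
Option 6 has the highest total.

Option 6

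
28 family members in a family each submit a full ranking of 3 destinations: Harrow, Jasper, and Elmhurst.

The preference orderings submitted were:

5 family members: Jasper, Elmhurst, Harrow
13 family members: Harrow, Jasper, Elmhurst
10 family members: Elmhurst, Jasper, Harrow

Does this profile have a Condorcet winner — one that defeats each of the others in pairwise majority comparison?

Yes

Head-to-head results (28 voters total):
Harrow vs Jasper: Jasper wins 15–13.
Harrow vs Elmhurst: Elmhurst wins 15–13.
Jasper vs Elmhurst: Jasper wins 18–10.
Jasper beats each rival — Harrow (15–13), Elmhurst (18–10) — so Jasper is the Condorcet winner.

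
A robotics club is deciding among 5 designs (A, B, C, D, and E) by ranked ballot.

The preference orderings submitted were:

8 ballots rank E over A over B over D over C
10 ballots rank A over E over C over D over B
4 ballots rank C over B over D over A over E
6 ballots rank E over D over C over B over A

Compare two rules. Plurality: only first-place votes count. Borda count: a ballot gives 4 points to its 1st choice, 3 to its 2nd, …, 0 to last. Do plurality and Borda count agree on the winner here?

Yes

Plurality first-place counts: A 10, B 0, C 4, D 0, E 14 → E.
Borda totals: A 68, B 34, C 48, D 44, E 86 → E.
The two rules agree on E.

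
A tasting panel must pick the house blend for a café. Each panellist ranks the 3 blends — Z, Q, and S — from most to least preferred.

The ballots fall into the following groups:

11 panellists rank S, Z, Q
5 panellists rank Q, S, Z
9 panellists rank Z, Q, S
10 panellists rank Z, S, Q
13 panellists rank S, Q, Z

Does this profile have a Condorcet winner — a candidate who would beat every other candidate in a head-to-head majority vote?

Yes

Head-to-head results (48 voters total):
Z vs Q: Z wins 30–18.
Z vs S: S wins 29–19.
Q vs S: S wins 34–14.
S beats each rival — Z (29–19), Q (34–14) — so S is the Condorcet winner.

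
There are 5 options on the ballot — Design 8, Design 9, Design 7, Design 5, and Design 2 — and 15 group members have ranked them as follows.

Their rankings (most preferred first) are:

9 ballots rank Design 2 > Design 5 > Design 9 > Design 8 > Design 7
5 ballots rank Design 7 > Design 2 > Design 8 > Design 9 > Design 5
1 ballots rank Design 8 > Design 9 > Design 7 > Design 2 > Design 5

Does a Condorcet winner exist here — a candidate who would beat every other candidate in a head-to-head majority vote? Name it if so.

Design 2

Head-to-head results (15 voters total):
Design 8 vs Design 9: Design 9 wins 9–6.
Design 8 vs Design 7: Design 8 wins 10–5.
Design 8 vs Design 5: Design 5 wins 9–6.
Design 8 vs Design 2: Design 2 wins 14–1.
Design 9 vs Design 7: Design 9 wins 10–5.
Design 9 vs Design 5: Design 5 wins 9–6.
Design 9 vs Design 2: Design 2 wins 14–1.
Design 7 vs Design 5: Design 5 wins 9–6.
Design 7 vs Design 2: Design 2 wins 9–6.
Design 5 vs Design 2: Design 2 wins 15–0.
Design 2 beats each rival — Design 8 (14–1), Design 9 (14–1), Design 7 (9–6), Design 5 (15–0) — so Design 2 is the Condorcet winner.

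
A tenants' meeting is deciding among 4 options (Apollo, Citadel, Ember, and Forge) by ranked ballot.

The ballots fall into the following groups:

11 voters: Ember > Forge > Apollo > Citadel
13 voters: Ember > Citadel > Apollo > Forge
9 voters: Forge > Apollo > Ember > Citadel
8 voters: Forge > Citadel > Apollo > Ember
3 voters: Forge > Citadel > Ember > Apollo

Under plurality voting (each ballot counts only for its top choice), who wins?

Ember

First-place vote totals:
  Apollo: 0
  Citadel: 0
  Ember: 24
  Forge: 20
Ember has the most first-place votes.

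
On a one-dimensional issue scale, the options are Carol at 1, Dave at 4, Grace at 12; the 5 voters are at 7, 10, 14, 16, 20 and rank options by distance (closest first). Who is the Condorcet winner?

With single-peaked preferences on a line, the Condorcet winner is the candidate closest to the median voter.
The median voter (position 14) is closest to Grace at 12.
Check: Grace vs Carol — voters closer to Grace: 5 of 5.

Grace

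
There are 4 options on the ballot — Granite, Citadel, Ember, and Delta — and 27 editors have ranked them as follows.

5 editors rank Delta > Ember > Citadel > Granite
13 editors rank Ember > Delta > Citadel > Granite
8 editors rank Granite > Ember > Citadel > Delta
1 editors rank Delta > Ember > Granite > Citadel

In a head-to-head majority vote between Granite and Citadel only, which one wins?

Ballots ranking Granite above Citadel: 8+1 = 9.
Ballots ranking Citadel above Granite: 5+13 = 18.
Citadel wins the head-to-head, 18–9.

Citadel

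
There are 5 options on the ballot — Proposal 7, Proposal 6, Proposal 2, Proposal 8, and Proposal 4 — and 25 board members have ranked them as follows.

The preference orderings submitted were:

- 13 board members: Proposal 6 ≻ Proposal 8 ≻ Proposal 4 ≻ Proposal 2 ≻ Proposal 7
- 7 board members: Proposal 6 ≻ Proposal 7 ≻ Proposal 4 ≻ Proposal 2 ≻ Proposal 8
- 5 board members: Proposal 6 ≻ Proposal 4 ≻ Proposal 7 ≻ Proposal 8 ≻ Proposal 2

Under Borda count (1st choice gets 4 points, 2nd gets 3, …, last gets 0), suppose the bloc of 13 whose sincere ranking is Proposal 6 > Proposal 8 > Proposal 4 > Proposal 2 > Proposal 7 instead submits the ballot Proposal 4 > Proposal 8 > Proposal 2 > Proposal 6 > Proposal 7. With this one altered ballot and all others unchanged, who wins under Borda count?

Borda totals with the altered ballot: Proposal 7 31, Proposal 6 61, Proposal 2 33, Proposal 8 44, Proposal 4 81.
The switch changes the winner from Proposal 6 to Proposal 4.

Proposal 4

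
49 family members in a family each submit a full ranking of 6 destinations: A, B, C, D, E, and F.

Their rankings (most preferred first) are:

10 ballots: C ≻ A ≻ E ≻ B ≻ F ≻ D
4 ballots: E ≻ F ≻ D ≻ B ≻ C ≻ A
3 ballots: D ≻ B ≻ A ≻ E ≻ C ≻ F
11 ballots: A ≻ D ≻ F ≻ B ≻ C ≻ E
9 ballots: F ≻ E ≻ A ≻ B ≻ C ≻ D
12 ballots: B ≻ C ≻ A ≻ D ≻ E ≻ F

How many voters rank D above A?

7

Ballots ranking D above A: 4+3 = 7.
Ballots ranking A above D: 10+11+9+12 = 42.
So 7 of 49 voters prefer D to A.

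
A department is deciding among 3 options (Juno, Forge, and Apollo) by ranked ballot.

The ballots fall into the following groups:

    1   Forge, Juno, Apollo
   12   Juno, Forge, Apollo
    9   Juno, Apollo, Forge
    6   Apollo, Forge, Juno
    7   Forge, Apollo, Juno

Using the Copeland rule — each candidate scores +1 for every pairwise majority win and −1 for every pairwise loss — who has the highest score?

Juno

Pairwise results:
  Juno vs Forge: Juno wins 21–14.
  Juno vs Apollo: Juno wins 22–13.
  Forge vs Apollo: Forge wins 20–15.
Copeland scores (wins − losses):
  Juno: 2 − 0 = 2
  Forge: 1 − 1 = 0
  Apollo: 0 − 2 = -2
Juno has the best Copeland score.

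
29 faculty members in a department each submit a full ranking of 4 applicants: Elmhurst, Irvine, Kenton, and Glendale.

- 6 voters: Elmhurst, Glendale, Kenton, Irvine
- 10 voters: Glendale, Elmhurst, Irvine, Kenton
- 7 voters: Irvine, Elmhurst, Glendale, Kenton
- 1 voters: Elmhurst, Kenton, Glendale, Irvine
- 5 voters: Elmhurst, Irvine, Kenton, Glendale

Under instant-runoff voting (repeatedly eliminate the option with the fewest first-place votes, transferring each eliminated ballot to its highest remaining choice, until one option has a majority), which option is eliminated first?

Kenton

Round 1: Elmhurst 12, Glendale 10, Irvine 7, Kenton 0. Kenton has the fewest and is eliminated.
Round 2: Elmhurst 12, Glendale 10, Irvine 7. Irvine has the fewest and is eliminated.
Round 3: Elmhurst 19, Glendale 10. Elmhurst has a majority.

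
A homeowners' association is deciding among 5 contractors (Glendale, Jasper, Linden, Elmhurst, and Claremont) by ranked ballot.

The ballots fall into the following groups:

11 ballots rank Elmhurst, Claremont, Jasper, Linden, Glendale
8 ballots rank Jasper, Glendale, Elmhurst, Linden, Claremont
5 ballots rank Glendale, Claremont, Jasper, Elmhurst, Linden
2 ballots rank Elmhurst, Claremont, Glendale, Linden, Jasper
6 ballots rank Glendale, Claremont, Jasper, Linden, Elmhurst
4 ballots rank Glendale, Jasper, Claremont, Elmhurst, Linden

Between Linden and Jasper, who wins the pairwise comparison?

Jasper

Ballots ranking Linden above Jasper: 2.
Ballots ranking Jasper above Linden: 11+8+5+6+4 = 34.
Jasper wins the head-to-head, 34–2.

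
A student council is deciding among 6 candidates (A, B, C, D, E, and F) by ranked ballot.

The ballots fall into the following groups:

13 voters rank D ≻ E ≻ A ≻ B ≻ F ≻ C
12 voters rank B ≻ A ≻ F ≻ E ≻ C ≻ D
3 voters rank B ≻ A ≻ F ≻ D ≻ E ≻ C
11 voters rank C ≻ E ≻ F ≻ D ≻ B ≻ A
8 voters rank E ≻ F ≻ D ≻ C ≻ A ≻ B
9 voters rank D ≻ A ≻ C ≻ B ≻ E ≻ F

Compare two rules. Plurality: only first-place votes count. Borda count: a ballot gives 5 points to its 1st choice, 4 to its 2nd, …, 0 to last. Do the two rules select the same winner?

Plurality first-place counts: A 0, B 15, C 11, D 22, E 8, F 0 → D.
Borda totals: A 143, B 130, C 110, D 162, E 172, F 123 → E.
The two rules disagree: plurality picks D, Borda picks E.

No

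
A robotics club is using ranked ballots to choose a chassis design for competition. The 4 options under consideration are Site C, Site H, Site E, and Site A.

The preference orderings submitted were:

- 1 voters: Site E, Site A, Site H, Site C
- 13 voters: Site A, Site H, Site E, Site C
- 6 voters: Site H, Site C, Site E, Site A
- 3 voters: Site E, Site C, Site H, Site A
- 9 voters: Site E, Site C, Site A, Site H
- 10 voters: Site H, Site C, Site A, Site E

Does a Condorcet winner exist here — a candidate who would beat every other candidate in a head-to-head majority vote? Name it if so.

Head-to-head results (42 voters total):
Site C vs Site H: Site H wins 30–12.
Site C vs Site E: Site E wins 26–16.
Site C vs Site A: Site C wins 28–14.
Site H vs Site E: Site H wins 29–13.
Site H vs Site A: Site A wins 23–19.
Site E vs Site A: Site A wins 23–19.
No candidate beats all others: Site C beats Site A beats Site H beats Site C, a majority cycle.

None — there is no Condorcet winner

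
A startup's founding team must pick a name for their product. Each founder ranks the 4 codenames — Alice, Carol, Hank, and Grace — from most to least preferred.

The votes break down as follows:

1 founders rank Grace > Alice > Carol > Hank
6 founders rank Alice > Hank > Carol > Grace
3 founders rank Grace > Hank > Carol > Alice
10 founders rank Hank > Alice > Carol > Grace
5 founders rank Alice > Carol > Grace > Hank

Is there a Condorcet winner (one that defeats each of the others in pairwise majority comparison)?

Yes

Head-to-head results (25 voters total):
Alice vs Carol: Alice wins 22–3.
Alice vs Hank: Hank wins 13–12.
Alice vs Grace: Alice wins 21–4.
Carol vs Hank: Hank wins 19–6.
Carol vs Grace: Carol wins 21–4.
Hank vs Grace: Hank wins 16–9.
Hank beats each rival — Alice (13–12), Carol (19–6), Grace (16–9) — so Hank is the Condorcet winner.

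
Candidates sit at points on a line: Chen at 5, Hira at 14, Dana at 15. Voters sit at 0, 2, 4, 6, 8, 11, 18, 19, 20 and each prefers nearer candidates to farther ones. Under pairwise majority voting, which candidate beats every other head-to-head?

With single-peaked preferences on a line, the Condorcet winner is the candidate closest to the median voter.
The median voter (position 8) is closest to Chen at 5.
Check: Chen vs Hira — voters closer to Chen: 5 of 9.

Chen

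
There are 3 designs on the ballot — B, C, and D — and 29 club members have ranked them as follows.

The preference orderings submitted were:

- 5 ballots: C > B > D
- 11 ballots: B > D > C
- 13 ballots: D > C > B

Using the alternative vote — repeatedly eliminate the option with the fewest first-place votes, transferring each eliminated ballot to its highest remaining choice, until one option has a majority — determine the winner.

Round 1: D 13, B 11, C 5. C has the fewest and is eliminated.
Round 2: B 16, D 13. B has a majority.

B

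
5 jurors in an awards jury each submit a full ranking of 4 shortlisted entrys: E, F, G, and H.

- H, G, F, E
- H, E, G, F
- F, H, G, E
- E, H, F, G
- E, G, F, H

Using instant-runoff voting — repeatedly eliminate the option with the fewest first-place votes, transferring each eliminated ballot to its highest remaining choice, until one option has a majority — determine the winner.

Round 1: E 2, H 2, F 1, G 0. G has the fewest and is eliminated.
Round 2: E 2, H 2, F 1. F has the fewest and is eliminated.
Round 3: H 3, E 2. H has a majority.

H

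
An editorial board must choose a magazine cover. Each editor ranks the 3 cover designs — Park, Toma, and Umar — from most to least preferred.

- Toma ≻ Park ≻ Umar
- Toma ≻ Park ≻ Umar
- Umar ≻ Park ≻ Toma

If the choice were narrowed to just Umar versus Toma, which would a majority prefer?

Ballots ranking Umar above Toma: 1.
Ballots ranking Toma above Umar: 2.
Toma wins the head-to-head, 2–1.

Toma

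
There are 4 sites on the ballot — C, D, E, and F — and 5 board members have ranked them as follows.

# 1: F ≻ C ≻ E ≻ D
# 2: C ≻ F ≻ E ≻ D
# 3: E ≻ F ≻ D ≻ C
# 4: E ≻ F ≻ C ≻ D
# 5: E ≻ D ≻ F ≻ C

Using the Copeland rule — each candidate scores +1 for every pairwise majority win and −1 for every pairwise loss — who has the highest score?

Pairwise results:
  C vs D: C wins 3–2.
  C vs E: E wins 3–2.
  C vs F: F wins 4–1.
  D vs E: E wins 5–0.
  D vs F: F wins 4–1.
  E vs F: E wins 3–2.
Copeland scores (wins − losses):
  C: 1 − 2 = -1
  D: 0 − 3 = -3
  E: 3 − 0 = 3
  F: 2 − 1 = 1
E has the best Copeland score.

E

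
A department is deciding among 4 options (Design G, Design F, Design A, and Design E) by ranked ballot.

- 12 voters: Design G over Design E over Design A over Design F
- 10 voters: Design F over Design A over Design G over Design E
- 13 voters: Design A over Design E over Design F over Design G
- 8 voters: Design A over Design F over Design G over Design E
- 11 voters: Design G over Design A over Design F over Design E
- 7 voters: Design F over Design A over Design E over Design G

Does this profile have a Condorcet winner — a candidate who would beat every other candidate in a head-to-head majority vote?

Yes

Head-to-head results (61 voters total):
Design G vs Design F: Design F wins 38–23.
Design G vs Design A: Design A wins 38–23.
Design G vs Design E: Design G wins 41–20.
Design F vs Design A: Design A wins 44–17.
Design F vs Design E: Design F wins 36–25.
Design A vs Design E: Design A wins 49–12.
Design A beats each rival — Design G (38–23), Design F (44–17), Design E (49–12) — so Design A is the Condorcet winner.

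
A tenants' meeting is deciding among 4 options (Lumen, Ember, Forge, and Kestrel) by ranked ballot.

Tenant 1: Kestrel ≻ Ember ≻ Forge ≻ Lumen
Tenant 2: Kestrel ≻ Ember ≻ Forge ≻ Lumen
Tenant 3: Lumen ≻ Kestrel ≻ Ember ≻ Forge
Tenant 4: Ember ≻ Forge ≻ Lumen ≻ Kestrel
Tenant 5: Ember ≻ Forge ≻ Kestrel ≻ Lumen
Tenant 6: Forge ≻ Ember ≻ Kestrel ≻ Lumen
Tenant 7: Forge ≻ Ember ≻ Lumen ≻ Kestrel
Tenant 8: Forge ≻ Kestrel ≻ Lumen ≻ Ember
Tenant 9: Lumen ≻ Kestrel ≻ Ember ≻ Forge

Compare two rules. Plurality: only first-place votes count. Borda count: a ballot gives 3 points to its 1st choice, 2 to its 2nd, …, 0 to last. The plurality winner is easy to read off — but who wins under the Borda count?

Plurality first-place counts: Lumen 2, Ember 2, Forge 3, Kestrel 2 → Forge.
Borda totals: Lumen 9, Ember 16, Forge 15, Kestrel 14 → Ember.

Ember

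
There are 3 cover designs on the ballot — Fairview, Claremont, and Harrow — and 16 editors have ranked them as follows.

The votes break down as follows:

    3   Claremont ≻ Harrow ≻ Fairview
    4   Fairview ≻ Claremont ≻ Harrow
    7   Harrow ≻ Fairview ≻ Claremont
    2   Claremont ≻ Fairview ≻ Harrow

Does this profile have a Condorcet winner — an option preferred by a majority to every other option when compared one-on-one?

Head-to-head results (16 voters total):
Fairview vs Claremont: Fairview wins 11–5.
Fairview vs Harrow: Harrow wins 10–6.
Claremont vs Harrow: Claremont wins 9–7.
No candidate beats all others: Fairview beats Claremont beats Harrow beats Fairview, a majority cycle.

No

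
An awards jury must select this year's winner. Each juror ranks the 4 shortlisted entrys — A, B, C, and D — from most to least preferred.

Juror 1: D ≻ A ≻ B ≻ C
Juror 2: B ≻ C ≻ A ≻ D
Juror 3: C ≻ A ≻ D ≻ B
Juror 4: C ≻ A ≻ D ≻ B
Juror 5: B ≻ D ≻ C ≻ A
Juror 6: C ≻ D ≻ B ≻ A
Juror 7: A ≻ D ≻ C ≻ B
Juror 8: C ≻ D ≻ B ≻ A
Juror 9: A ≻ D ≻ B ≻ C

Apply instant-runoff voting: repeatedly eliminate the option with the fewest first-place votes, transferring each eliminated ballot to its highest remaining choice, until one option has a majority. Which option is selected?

Round 1: C 4, A 2, B 2, D 1. D has the fewest and is eliminated.
Round 2: C 4, A 3, B 2. B has the fewest and is eliminated.
Round 3: C 6, A 3. C has a majority.

C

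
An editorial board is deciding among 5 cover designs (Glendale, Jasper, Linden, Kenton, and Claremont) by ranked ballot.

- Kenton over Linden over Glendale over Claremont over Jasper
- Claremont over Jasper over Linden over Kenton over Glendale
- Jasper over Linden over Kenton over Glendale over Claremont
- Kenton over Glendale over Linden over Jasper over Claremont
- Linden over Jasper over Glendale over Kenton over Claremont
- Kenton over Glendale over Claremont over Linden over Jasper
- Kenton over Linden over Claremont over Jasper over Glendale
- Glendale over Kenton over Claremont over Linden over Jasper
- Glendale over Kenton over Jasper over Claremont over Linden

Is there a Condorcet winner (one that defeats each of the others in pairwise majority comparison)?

Yes

Head-to-head results (9 voters total):
Glendale vs Jasper: Glendale wins 5–4.
Glendale vs Linden: Linden wins 5–4.
Glendale vs Kenton: Kenton wins 6–3.
Glendale vs Claremont: Glendale wins 7–2.
Jasper vs Linden: Linden wins 6–3.
Jasper vs Kenton: Kenton wins 6–3.
Jasper vs Claremont: Claremont wins 5–4.
Linden vs Kenton: Kenton wins 6–3.
Linden vs Claremont: Linden wins 5–4.
Kenton vs Claremont: Kenton wins 8–1.
Kenton beats each rival — Glendale (6–3), Jasper (6–3), Linden (6–3), Claremont (8–1) — so Kenton is the Condorcet winner.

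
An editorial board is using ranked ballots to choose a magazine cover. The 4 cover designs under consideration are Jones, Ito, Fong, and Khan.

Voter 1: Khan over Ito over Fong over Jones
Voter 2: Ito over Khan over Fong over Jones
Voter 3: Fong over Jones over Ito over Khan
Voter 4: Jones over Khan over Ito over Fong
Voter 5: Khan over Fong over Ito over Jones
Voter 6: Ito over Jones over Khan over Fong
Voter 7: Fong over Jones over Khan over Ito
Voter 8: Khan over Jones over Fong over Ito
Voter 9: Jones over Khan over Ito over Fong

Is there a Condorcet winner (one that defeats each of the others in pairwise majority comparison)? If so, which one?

None — there is no Condorcet winner

Head-to-head results (9 voters total):
Jones vs Ito: Jones wins 5–4.
Jones vs Fong: Fong wins 5–4.
Jones vs Khan: Jones wins 5–4.
Ito vs Fong: Ito wins 5–4.
Ito vs Khan: Khan wins 6–3.
Fong vs Khan: Khan wins 7–2.
No candidate beats all others: Jones beats Ito beats Fong beats Jones, a majority cycle.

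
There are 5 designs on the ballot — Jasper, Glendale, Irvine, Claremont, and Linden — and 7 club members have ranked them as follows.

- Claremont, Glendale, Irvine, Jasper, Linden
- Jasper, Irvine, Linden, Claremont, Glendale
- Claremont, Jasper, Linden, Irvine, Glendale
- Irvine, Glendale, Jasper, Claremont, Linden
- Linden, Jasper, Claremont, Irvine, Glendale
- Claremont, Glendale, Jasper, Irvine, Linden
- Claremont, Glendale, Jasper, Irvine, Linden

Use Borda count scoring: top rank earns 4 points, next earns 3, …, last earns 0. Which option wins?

Claremont

Borda scores:
  Jasper: 1 + 4 + 3 + 2 + 3 + 2 + 2 = 17
  Glendale: 3 + 0 + 0 + 3 + 0 + 3 + 3 = 12
  Irvine: 2 + 3 + 1 + 4 + 1 + 1 + 1 = 13
  Claremont: 4 + 1 + 4 + 1 + 2 + 4 + 4 = 20
  Linden: 0 + 2 + 2 + 0 + 4 + 0 + 0 = 8
Claremont has the highest total.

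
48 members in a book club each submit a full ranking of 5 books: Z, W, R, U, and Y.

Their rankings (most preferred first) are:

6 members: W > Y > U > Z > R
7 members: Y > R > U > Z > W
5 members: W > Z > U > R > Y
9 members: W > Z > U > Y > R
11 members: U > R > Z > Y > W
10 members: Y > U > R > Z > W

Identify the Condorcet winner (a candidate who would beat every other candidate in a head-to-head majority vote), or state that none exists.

Head-to-head results (48 voters total):
Z vs W: Z wins 28–20.
Z vs R: R wins 28–20.
Z vs U: U wins 34–14.
Z vs Y: Z wins 25–23.
W vs R: R wins 28–20.
W vs U: U wins 28–20.
W vs Y: Y wins 28–20.
R vs U: U wins 41–7.
R vs Y: Y wins 32–16.
U vs Y: U wins 25–23.
U beats each rival — Z (34–14), W (28–20), R (41–7), Y (25–23) — so U is the Condorcet winner.

U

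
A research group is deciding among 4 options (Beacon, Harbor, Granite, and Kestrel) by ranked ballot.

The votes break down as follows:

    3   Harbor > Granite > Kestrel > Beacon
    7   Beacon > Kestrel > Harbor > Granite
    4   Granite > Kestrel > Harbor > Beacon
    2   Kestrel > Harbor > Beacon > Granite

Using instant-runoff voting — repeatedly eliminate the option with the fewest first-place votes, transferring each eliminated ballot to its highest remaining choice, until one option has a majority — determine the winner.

Round 1: Beacon 7, Granite 4, Harbor 3, Kestrel 2. Kestrel has the fewest and is eliminated.
Round 2: Beacon 7, Harbor 5, Granite 4. Granite has the fewest and is eliminated.
Round 3: Harbor 9, Beacon 7. Harbor has a majority.

Harbor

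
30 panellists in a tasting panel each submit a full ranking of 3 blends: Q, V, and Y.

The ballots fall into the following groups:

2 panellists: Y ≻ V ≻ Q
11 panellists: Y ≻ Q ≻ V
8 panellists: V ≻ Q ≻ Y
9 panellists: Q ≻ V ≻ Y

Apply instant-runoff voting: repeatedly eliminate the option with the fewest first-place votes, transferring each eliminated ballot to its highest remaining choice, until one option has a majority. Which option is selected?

Round 1: Y 13, Q 9, V 8. V has the fewest and is eliminated.
Round 2: Q 17, Y 13. Q has a majority.

Q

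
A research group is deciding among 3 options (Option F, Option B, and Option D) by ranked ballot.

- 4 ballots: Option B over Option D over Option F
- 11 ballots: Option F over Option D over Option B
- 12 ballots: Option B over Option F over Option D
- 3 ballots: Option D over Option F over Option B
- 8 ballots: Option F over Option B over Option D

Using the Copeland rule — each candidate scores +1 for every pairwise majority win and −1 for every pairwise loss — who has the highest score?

Option F

Pairwise results:
  Option F vs Option B: Option F wins 22–16.
  Option F vs Option D: Option F wins 31–7.
  Option B vs Option D: Option B wins 24–14.
Copeland scores (wins − losses):
  Option F: 2 − 0 = 2
  Option B: 1 − 1 = 0
  Option D: 0 − 2 = -2
Option F has the best Copeland score.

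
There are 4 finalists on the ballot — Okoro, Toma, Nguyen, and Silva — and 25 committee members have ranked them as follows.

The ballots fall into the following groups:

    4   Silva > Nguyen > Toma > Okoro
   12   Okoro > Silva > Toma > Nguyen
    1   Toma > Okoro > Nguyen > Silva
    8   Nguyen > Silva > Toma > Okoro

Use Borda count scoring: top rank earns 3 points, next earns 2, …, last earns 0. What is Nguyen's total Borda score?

Borda scores:
  Okoro: 4·0 + 12·3 + 2 + 8·0 = 38
  Toma: 4·1 + 12·1 + 3 + 8·1 = 27
  Nguyen: 4·2 + 12·0 + 1 + 8·3 = 33
  Silva: 4·3 + 12·2 + 0 + 8·2 = 52

33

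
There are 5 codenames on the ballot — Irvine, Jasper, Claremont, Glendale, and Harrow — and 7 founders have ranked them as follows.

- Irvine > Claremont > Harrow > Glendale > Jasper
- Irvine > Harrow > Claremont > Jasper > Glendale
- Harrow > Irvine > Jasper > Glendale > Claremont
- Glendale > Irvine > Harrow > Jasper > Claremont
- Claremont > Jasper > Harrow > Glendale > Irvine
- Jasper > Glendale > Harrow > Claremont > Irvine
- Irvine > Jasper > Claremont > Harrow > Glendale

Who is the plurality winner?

Irvine

First-place vote totals:
  Irvine: 3
  Jasper: 1
  Claremont: 1
  Glendale: 1
  Harrow: 1
Irvine has the most first-place votes.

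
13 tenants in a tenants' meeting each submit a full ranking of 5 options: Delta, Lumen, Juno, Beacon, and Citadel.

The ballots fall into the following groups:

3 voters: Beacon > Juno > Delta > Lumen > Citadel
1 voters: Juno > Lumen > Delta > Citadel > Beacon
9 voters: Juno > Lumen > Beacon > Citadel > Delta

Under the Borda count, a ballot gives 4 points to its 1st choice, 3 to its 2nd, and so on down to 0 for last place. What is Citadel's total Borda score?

Borda scores:
  Delta: 3·2 + 2 + 9·0 = 8
  Lumen: 3·1 + 3 + 9·3 = 33
  Juno: 3·3 + 4 + 9·4 = 49
  Beacon: 3·4 + 0 + 9·2 = 30
  Citadel: 3·0 + 1 + 9·1 = 10

10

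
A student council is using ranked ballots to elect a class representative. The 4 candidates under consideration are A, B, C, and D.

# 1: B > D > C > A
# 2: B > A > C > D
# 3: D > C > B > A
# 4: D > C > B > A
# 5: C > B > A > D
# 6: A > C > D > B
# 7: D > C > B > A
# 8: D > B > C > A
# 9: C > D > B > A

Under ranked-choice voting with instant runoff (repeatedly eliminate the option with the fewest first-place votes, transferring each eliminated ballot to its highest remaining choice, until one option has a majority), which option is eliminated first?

A

Round 1: D 4, B 2, C 2, A 1. A has the fewest and is eliminated.
Round 2: D 4, C 3, B 2. B has the fewest and is eliminated.
Round 3: D 5, C 4. D has a majority.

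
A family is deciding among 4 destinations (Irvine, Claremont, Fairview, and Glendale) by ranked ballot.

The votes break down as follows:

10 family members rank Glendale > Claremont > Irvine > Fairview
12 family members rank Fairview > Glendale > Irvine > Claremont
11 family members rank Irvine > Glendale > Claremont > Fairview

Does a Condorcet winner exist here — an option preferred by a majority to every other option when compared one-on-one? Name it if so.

Glendale

Head-to-head results (33 voters total):
Irvine vs Claremont: Irvine wins 23–10.
Irvine vs Fairview: Irvine wins 21–12.
Irvine vs Glendale: Glendale wins 22–11.
Claremont vs Fairview: Claremont wins 21–12.
Claremont vs Glendale: Glendale wins 33–0.
Fairview vs Glendale: Glendale wins 21–12.
Glendale beats each rival — Irvine (22–11), Claremont (33–0), Fairview (21–12) — so Glendale is the Condorcet winner.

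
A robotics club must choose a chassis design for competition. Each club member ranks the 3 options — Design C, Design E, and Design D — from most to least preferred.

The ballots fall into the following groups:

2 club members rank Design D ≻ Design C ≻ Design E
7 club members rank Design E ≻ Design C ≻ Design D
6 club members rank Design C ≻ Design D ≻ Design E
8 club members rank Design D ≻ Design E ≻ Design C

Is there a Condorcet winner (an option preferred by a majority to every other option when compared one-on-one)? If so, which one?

There is no Condorcet winner

Head-to-head results (23 voters total):
Design C vs Design E: Design E wins 15–8.
Design C vs Design D: Design C wins 13–10.
Design E vs Design D: Design D wins 16–7.
No candidate beats all others: Design C beats Design D beats Design E beats Design C, a majority cycle.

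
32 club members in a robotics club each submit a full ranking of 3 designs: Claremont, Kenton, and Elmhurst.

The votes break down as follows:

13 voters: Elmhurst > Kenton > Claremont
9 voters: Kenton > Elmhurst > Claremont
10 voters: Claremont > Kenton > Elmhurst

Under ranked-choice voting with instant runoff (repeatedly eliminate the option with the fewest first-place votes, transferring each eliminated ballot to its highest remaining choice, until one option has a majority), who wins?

Elmhurst

Round 1: Elmhurst 13, Claremont 10, Kenton 9. Kenton has the fewest and is eliminated.
Round 2: Elmhurst 22, Claremont 10. Elmhurst has a majority.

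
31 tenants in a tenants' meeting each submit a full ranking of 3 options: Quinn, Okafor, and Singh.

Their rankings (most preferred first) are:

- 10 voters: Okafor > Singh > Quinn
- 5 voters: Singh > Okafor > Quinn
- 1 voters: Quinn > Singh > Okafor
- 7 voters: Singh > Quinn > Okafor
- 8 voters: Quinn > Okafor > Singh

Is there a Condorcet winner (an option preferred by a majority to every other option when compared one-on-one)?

Head-to-head results (31 voters total):
Quinn vs Okafor: Quinn wins 16–15.
Quinn vs Singh: Singh wins 22–9.
Okafor vs Singh: Okafor wins 18–13.
No candidate beats all others: Quinn beats Okafor beats Singh beats Quinn, a majority cycle.

No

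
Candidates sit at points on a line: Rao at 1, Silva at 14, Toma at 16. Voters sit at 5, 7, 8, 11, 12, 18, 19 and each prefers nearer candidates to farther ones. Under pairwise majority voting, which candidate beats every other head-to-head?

Silva

With single-peaked preferences on a line, the Condorcet winner is the candidate closest to the median voter.
The median voter (position 11) is closest to Silva at 14.
Check: Silva vs Rao — voters closer to Silva: 5 of 7.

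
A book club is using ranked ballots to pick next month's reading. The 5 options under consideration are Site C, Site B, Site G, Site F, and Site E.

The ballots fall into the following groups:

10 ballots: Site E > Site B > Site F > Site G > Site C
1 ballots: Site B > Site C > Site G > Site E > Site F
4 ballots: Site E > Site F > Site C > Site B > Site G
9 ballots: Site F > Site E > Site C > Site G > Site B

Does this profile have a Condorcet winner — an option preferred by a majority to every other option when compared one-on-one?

Head-to-head results (24 voters total):
Site C vs Site B: Site C wins 13–11.
Site C vs Site G: Site C wins 14–10.
Site C vs Site F: Site F wins 23–1.
Site C vs Site E: Site E wins 23–1.
Site B vs Site G: Site B wins 15–9.
Site B vs Site F: Site F wins 13–11.
Site B vs Site E: Site E wins 23–1.
Site G vs Site F: Site F wins 23–1.
Site G vs Site E: Site E wins 23–1.
Site F vs Site E: Site E wins 15–9.
Site E beats each rival — Site C (23–1), Site B (23–1), Site G (23–1), Site F (15–9) — so Site E is the Condorcet winner.

Yes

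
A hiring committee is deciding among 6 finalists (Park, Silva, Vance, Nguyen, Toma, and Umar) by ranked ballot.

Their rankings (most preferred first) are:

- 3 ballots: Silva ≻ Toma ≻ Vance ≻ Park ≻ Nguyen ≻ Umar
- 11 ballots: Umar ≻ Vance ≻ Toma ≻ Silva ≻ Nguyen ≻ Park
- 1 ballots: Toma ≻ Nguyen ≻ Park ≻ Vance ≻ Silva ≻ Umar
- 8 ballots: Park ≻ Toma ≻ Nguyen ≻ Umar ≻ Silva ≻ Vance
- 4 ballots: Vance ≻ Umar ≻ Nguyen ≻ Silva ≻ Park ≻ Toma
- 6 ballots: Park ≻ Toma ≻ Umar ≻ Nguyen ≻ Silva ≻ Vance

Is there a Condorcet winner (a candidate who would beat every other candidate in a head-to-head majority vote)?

No

Head-to-head results (33 voters total):
Park vs Silva: Silva wins 18–15.
Park vs Vance: Vance wins 18–15.
Park vs Nguyen: Park wins 17–16.
Park vs Toma: Park wins 18–15.
Park vs Umar: Park wins 18–15.
Silva vs Vance: Silva wins 17–16.
Silva vs Nguyen: Nguyen wins 19–14.
Silva vs Toma: Toma wins 26–7.
Silva vs Umar: Umar wins 29–4.
Vance vs Nguyen: Vance wins 18–15.
Vance vs Toma: Toma wins 18–15.
Vance vs Umar: Umar wins 25–8.
Nguyen vs Toma: Toma wins 29–4.
Nguyen vs Umar: Umar wins 21–12.
Toma vs Umar: Toma wins 18–15.
No candidate beats all others: Park beats Nguyen beats Silva beats Park, a majority cycle.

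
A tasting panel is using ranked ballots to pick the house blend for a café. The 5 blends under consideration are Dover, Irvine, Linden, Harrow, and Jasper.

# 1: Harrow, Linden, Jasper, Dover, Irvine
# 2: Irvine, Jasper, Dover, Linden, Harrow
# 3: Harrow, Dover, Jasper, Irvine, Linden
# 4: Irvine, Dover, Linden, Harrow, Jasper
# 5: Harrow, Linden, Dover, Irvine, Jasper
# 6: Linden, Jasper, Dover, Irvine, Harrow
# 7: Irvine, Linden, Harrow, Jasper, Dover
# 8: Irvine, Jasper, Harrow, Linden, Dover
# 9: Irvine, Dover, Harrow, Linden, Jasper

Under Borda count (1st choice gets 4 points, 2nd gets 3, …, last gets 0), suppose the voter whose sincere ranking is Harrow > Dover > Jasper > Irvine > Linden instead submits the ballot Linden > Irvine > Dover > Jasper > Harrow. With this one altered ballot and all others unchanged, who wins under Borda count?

Irvine

Borda totals with the altered ballot: Dover 15, Irvine 25, Linden 22, Harrow 15, Jasper 13.
The winner is unchanged: still Irvine.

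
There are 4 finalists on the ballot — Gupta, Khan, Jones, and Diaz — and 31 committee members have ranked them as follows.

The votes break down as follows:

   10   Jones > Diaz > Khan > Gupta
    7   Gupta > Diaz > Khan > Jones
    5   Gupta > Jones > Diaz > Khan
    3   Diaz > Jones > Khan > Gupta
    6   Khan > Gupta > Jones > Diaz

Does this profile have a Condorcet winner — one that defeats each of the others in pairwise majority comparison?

Head-to-head results (31 voters total):
Gupta vs Khan: Khan wins 19–12.
Gupta vs Jones: Gupta wins 18–13.
Gupta vs Diaz: Gupta wins 18–13.
Khan vs Jones: Jones wins 18–13.
Khan vs Diaz: Diaz wins 25–6.
Jones vs Diaz: Jones wins 21–10.
No candidate beats all others: Gupta beats Jones beats Khan beats Gupta, a majority cycle.

No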